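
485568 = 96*5058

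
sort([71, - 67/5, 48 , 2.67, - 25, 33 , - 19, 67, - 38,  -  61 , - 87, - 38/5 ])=[ - 87  ,  -  61, - 38, - 25, - 19, - 67/5, - 38/5,  2.67, 33, 48, 67, 71]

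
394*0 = 0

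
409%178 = 53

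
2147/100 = 2147/100=21.47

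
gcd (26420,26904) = 4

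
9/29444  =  9/29444 = 0.00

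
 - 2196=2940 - 5136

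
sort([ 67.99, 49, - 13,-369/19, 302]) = [-369/19,-13,49, 67.99,  302]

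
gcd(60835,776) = 1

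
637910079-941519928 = -303609849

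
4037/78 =4037/78 = 51.76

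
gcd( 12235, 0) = 12235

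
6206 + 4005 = 10211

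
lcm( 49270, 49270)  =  49270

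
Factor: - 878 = -2^1*439^1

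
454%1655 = 454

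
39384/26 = 1514+10/13 = 1514.77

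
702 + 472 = 1174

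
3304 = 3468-164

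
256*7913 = 2025728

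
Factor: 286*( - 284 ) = - 2^3*11^1 *13^1 * 71^1 = - 81224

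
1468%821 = 647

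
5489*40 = 219560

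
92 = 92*1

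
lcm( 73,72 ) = 5256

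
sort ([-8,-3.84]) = [ - 8, - 3.84 ]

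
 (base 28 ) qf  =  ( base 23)197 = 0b1011100111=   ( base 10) 743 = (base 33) mh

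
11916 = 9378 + 2538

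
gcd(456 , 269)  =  1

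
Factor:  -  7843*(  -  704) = 5521472 = 2^6*11^2*23^1*31^1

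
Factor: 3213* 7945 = 3^3*5^1*7^2 *17^1*227^1  =  25527285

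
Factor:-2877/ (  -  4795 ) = 3/5= 3^1 *5^( - 1)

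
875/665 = 25/19 = 1.32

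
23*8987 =206701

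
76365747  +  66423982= 142789729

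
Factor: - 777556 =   -  2^2*13^1 * 19^1*787^1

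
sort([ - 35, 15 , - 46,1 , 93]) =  [ - 46, - 35,1, 15,93]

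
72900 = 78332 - 5432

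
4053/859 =4 + 617/859 = 4.72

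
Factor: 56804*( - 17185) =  - 2^2*5^1*7^1*11^1*491^1*1291^1 = - 976176740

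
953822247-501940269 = 451881978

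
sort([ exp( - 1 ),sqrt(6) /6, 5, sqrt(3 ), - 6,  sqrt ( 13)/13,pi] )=[ -6,  sqrt(13)/13, exp( - 1),sqrt( 6) /6, sqrt( 3), pi, 5] 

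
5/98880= 1/19776  =  0.00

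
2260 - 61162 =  - 58902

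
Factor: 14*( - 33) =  - 2^1 * 3^1* 7^1 *11^1= -  462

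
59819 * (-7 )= - 418733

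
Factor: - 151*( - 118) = 2^1*59^1*151^1 = 17818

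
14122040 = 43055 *328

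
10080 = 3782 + 6298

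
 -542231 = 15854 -558085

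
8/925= 8/925= 0.01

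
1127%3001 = 1127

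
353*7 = 2471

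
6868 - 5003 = 1865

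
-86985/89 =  - 978 + 57/89  =  - 977.36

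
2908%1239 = 430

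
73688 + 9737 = 83425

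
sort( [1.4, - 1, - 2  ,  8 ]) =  [ - 2,  -  1, 1.4,  8 ] 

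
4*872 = 3488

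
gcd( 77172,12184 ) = 4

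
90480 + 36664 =127144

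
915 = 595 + 320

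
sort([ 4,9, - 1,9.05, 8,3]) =[ - 1 , 3, 4,8, 9,9.05 ] 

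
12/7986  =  2/1331 = 0.00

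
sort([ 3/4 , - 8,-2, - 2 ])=[ - 8, - 2, - 2,3/4 ]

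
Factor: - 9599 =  - 29^1 * 331^1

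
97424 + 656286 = 753710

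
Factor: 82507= 82507^1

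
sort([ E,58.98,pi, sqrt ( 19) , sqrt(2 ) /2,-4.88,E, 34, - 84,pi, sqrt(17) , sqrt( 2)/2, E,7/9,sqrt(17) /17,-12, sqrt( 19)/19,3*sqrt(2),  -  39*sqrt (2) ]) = [-84, - 39*sqrt( 2), - 12, - 4.88, sqrt(19 ) /19, sqrt(17)/17, sqrt(2)/2, sqrt( 2) /2 , 7/9, E,E, E, pi, pi,sqrt (17 ), 3*sqrt( 2), sqrt( 19 ) , 34, 58.98 ]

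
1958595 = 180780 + 1777815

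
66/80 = 33/40=0.82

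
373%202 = 171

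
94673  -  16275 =78398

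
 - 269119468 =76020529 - 345139997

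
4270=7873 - 3603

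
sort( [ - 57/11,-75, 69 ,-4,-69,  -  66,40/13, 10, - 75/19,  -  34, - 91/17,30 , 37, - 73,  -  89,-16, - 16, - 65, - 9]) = [  -  89, - 75,-73, - 69,  -  66, - 65, - 34, - 16, - 16, - 9 , - 91/17, - 57/11, - 4, - 75/19  ,  40/13  ,  10,30,37,69 ]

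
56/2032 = 7/254 = 0.03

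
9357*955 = 8935935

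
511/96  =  5 + 31/96=5.32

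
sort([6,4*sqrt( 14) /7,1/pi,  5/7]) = [1/pi, 5/7 , 4*sqrt(14)/7,6]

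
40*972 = 38880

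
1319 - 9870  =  -8551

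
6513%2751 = 1011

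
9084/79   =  114 + 78/79  =  114.99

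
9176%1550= 1426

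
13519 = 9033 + 4486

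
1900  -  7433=-5533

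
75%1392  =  75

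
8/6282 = 4/3141 = 0.00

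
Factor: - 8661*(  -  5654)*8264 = 2^4 * 3^1*11^1*257^1*1033^1*2887^1 = 404682245616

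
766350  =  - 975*( - 786)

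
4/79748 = 1/19937=0.00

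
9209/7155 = 1 + 2054/7155 = 1.29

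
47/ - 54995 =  - 47/54995 =- 0.00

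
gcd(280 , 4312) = 56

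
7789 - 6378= 1411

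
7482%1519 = 1406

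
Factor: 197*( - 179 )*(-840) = 29620920 = 2^3*3^1*5^1*7^1 * 179^1*197^1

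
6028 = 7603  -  1575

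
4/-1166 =-2/583 = - 0.00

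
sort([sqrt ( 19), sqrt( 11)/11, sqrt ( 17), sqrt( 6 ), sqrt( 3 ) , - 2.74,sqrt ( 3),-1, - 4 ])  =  [ - 4, - 2.74, - 1, sqrt(11)/11,sqrt (3), sqrt( 3), sqrt (6), sqrt ( 17 ),sqrt (19 )]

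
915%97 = 42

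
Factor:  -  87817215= -3^1*5^1*5854481^1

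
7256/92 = 78 + 20/23 = 78.87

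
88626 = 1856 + 86770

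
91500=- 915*( - 100) 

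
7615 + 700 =8315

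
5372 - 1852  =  3520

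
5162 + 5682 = 10844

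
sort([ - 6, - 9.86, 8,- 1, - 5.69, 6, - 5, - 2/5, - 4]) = [ - 9.86, - 6, - 5.69,-5  , - 4, - 1, - 2/5,  6,8]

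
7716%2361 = 633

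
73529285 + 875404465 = 948933750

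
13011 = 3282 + 9729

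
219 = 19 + 200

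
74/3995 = 74/3995 = 0.02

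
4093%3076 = 1017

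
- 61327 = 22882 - 84209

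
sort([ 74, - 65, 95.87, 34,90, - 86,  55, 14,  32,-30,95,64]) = [-86, - 65,-30, 14,32, 34,55 , 64 , 74, 90, 95, 95.87]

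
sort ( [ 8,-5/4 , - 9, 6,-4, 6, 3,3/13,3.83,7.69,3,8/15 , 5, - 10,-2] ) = [ - 10, - 9, - 4, - 2, - 5/4,3/13 , 8/15  ,  3,3,3.83 , 5 , 6, 6, 7.69,8]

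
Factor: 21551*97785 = 3^2 * 5^1 * 23^1*41^1 * 53^1*937^1 = 2107364535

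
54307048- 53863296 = 443752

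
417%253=164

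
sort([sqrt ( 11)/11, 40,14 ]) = [ sqrt(11 )/11 , 14, 40] 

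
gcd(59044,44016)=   4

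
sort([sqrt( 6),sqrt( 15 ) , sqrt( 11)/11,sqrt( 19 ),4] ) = [ sqrt( 11 ) /11,sqrt(6 ),sqrt( 15 ),4, sqrt(19 )] 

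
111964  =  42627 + 69337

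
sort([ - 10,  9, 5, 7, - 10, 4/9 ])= [ - 10, - 10 , 4/9, 5, 7, 9]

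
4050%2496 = 1554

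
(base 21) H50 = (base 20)j02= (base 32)7DI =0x1DB2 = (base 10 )7602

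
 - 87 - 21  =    -  108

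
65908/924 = 16477/231 = 71.33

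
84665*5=423325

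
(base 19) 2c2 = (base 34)s0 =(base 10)952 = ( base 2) 1110111000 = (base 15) 437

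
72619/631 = 115 + 54/631 = 115.09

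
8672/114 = 4336/57 = 76.07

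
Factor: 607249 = 607249^1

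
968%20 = 8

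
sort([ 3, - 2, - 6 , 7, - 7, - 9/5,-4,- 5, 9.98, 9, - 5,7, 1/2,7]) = [  -  7,-6,-5,  -  5, - 4, - 2, - 9/5,1/2, 3,7,7, 7, 9,9.98] 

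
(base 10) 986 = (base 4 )33122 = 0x3da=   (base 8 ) 1732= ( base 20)296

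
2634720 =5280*499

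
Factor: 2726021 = 593^1*4597^1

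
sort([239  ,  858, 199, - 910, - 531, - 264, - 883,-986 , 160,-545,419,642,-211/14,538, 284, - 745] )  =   [ - 986,-910, - 883,-745,-545,  -  531, - 264, - 211/14,160, 199,239, 284,419,  538, 642,858] 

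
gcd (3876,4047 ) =57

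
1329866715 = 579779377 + 750087338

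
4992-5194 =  -202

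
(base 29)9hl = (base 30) 8td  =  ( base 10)8083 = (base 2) 1111110010011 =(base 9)12071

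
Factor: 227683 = 223^1*1021^1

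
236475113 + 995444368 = 1231919481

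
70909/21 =70909/21 = 3376.62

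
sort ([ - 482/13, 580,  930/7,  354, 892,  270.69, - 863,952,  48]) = [ - 863, - 482/13, 48, 930/7 , 270.69,354,580, 892, 952]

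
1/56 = 1/56  =  0.02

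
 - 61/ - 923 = 61/923 = 0.07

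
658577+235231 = 893808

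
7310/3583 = 2  +  144/3583 = 2.04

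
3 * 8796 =26388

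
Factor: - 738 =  - 2^1*3^2*41^1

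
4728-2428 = 2300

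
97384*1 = 97384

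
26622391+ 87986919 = 114609310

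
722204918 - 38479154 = 683725764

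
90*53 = 4770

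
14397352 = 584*24653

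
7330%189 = 148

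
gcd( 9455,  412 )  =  1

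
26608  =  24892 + 1716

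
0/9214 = 0 = 0.00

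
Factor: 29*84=2^2*3^1 *7^1 *29^1 = 2436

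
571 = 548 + 23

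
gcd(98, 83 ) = 1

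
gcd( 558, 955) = 1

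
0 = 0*9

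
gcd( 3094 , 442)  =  442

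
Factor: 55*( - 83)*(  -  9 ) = 3^2 * 5^1 * 11^1*83^1  =  41085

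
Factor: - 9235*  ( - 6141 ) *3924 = 2^2 * 3^3*5^1*23^1*89^1*109^1*1847^1 = 222538417740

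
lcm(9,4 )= 36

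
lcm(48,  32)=96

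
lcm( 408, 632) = 32232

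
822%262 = 36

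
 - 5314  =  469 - 5783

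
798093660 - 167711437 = 630382223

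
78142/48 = 39071/24 = 1627.96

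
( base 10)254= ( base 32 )7u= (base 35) 79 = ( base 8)376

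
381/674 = 381/674 = 0.57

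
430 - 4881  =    -  4451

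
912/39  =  23 + 5/13 =23.38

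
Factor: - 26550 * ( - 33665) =893805750=2^1*3^2*5^3*59^1 *6733^1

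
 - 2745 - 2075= -4820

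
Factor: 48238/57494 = 17^( - 1)  *19^(  -  1)*271^1 = 271/323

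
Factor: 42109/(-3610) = -2^( - 1)* 5^(  -  1)*17^1*19^( - 2 )*2477^1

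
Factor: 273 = 3^1 * 7^1*13^1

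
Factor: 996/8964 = 3^( - 2 ) = 1/9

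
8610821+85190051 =93800872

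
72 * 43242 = 3113424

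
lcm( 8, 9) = 72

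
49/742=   7/106 =0.07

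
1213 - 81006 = -79793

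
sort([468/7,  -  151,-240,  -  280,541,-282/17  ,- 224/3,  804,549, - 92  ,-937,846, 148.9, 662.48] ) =[ - 937, - 280, - 240,-151,  -  92,- 224/3,-282/17,  468/7,148.9, 541,  549,  662.48,  804,  846]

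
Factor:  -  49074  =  -2^1*3^1*8179^1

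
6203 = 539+5664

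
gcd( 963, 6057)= 9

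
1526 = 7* 218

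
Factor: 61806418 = 2^1*3319^1*9311^1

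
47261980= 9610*4918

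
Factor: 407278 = 2^1* 31^1*6569^1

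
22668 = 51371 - 28703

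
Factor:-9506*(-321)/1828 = 2^(- 1 )*3^1*7^2*97^1 * 107^1*457^( - 1) = 1525713/914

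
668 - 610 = 58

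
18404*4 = 73616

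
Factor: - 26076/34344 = - 41/54 = - 2^( - 1)*3^( - 3 )*41^1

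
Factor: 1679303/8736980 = 2^(-2)  *  5^( - 1)*7^( - 1 )* 17^( - 1)*29^1*79^1*733^1*3671^( -1) 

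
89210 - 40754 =48456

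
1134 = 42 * 27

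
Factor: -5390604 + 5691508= 2^3*29^1*1297^1=300904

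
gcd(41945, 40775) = 5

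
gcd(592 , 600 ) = 8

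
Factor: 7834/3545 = 2^1*5^( - 1 )*709^ (-1)*3917^1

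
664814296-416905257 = 247909039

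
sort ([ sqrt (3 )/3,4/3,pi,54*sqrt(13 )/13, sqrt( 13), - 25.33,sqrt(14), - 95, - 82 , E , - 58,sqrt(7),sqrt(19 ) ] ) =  [ - 95, - 82, - 58 ,  -  25.33,sqrt(3) /3,4/3,sqrt ( 7 ), E,pi, sqrt(13), sqrt(14 ), sqrt(19),54 * sqrt( 13)/13]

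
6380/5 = 1276 = 1276.00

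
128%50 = 28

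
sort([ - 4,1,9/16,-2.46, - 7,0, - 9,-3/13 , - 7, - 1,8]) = [ - 9, - 7, - 7,-4, - 2.46,  -  1, - 3/13,0, 9/16,1, 8 ] 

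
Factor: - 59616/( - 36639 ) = 2^5*3^1*59^(-1 ) = 96/59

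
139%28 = 27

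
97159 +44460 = 141619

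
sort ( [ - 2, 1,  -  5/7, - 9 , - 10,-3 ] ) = [ - 10,-9, - 3,  -  2, - 5/7,1] 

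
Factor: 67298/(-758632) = -2^( - 2 )*11^1*31^(- 1 ) = -  11/124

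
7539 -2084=5455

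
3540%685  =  115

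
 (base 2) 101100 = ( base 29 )1f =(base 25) 1j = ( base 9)48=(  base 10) 44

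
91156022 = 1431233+89724789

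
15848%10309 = 5539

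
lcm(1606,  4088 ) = 44968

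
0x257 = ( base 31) JA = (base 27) M5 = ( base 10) 599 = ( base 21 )17B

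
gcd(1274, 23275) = 49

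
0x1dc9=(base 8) 16711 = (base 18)159B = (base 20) j15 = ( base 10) 7625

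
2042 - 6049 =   -  4007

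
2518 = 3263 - 745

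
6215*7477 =46469555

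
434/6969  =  434/6969 = 0.06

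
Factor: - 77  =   - 7^1*11^1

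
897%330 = 237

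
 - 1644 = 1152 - 2796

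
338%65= 13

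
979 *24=23496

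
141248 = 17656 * 8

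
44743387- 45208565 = - 465178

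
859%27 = 22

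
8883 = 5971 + 2912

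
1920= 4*480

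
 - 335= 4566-4901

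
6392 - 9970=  - 3578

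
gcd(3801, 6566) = 7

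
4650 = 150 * 31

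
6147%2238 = 1671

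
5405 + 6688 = 12093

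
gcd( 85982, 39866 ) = 2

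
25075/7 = 3582 + 1/7 = 3582.14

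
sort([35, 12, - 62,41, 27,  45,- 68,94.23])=[  -  68 , - 62, 12, 27,35, 41, 45,94.23]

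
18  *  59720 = 1074960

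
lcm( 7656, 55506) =222024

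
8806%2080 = 486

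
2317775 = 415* 5585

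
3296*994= 3276224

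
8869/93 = 8869/93 = 95.37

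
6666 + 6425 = 13091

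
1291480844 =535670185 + 755810659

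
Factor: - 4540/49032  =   - 2^( - 1 )* 3^(-3)*5^1 = -5/54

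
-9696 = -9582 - 114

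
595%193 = 16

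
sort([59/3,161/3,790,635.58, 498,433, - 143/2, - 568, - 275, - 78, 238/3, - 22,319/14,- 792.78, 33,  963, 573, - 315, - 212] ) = [ - 792.78, - 568, - 315, - 275, - 212, - 78, - 143/2, - 22,59/3, 319/14, 33,161/3,238/3,  433,498,573,  635.58,790,963 ]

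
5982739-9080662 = -3097923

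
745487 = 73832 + 671655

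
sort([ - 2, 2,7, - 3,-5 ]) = [ - 5, - 3,  -  2, 2, 7]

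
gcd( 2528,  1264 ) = 1264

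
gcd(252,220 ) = 4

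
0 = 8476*0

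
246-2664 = -2418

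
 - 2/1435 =-2/1435 = - 0.00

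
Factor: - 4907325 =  - 3^1*5^2*59^1*1109^1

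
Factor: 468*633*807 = 239068908 = 2^2*3^4*13^1*  211^1*269^1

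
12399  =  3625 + 8774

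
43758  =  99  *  442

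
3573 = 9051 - 5478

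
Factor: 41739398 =2^1*89^1 *227^1*1033^1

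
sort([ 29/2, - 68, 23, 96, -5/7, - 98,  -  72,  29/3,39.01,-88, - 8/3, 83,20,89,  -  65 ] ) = [ - 98  , -88, - 72, -68, - 65, - 8/3, -5/7 , 29/3,29/2, 20,  23 , 39.01, 83, 89, 96]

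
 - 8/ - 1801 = 8/1801  =  0.00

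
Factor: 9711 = 3^2*13^1*83^1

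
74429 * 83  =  6177607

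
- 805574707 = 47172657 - 852747364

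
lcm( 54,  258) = 2322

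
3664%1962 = 1702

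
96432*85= 8196720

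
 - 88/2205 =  - 1 + 2117/2205 = - 0.04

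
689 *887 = 611143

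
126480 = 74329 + 52151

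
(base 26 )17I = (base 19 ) 282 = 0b1101101100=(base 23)1F2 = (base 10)876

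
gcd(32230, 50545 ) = 55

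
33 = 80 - 47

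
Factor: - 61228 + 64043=5^1*  563^1 =2815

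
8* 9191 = 73528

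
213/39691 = 213/39691 = 0.01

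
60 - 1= 59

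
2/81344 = 1/40672 = 0.00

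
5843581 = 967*6043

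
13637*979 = 13350623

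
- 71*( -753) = 53463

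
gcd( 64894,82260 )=914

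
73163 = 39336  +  33827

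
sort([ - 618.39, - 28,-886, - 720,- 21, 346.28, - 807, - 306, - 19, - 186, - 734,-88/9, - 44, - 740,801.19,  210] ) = [ -886, - 807, - 740, - 734, - 720, - 618.39 , - 306, - 186, - 44,-28 ,  -  21 ,-19, - 88/9, 210,346.28,801.19]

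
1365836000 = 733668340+632167660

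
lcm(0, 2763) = 0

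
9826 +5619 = 15445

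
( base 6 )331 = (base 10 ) 127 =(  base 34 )3p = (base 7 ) 241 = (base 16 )7F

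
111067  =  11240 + 99827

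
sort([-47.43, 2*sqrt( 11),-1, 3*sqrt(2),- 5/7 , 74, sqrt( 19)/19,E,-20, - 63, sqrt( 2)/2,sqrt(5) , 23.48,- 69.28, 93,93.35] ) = [ - 69.28,  -  63, - 47.43, - 20,- 1, - 5/7 , sqrt( 19)/19, sqrt( 2)/2,sqrt(5), E, 3*sqrt( 2), 2*sqrt( 11 ),23.48, 74,93,93.35] 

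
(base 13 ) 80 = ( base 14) 76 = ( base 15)6E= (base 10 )104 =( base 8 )150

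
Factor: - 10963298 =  - 2^1 *5481649^1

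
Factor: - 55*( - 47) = 2585  =  5^1*11^1*47^1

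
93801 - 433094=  - 339293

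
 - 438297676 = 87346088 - 525643764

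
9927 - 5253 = 4674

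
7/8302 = 1/1186 = 0.00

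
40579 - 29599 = 10980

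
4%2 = 0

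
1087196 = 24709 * 44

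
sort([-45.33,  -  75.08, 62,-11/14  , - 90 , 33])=[-90, - 75.08  ,- 45.33, - 11/14 , 33 , 62 ] 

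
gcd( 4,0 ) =4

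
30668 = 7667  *4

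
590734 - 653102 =  -  62368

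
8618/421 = 20 + 198/421=20.47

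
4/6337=4/6337 = 0.00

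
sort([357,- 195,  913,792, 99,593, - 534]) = [ - 534, - 195, 99, 357,593,792,913 ] 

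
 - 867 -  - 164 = - 703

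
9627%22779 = 9627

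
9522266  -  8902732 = 619534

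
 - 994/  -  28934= 497/14467 = 0.03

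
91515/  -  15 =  - 6101/1 =- 6101.00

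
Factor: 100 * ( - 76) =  - 2^4*5^2*19^1 = - 7600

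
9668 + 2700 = 12368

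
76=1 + 75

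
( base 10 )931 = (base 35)QL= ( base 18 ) 2FD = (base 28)157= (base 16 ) 3a3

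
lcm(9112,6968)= 118456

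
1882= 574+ 1308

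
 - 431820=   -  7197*60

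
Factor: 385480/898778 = 192740/449389=2^2* 5^1*23^1*103^(  -  1)*419^1 *4363^( - 1)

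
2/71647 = 2/71647 = 0.00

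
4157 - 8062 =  - 3905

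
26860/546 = 49+53/273 = 49.19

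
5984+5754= 11738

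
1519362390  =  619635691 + 899726699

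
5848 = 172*34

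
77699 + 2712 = 80411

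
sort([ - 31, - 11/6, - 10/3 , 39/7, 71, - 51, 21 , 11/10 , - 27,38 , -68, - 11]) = [ - 68, - 51, - 31, - 27,  -  11, - 10/3, - 11/6, 11/10, 39/7 , 21, 38,71 ]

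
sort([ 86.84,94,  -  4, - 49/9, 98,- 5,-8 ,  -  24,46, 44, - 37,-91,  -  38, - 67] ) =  [-91, - 67, - 38,- 37,-24,  -  8,  -  49/9,-5,-4,  44,46, 86.84 , 94, 98 ]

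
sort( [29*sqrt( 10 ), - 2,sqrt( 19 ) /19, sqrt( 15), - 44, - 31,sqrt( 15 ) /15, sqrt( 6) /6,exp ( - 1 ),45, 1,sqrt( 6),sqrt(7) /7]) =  [ - 44 , -31, - 2 , sqrt (19)/19,sqrt( 15)/15,exp(-1), sqrt( 7 ) /7 , sqrt( 6 ) /6,1,sqrt( 6),sqrt(15 ),45,29*sqrt( 10 )]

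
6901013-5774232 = 1126781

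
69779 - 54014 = 15765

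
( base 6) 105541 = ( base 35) 7DV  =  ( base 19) 161H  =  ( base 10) 9061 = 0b10001101100101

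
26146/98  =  13073/49  =  266.80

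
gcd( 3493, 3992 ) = 499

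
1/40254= 1/40254 = 0.00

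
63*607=38241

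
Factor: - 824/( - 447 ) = 2^3*3^( -1)*103^1*149^( - 1 )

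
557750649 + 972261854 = 1530012503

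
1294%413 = 55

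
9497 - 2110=7387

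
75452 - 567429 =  - 491977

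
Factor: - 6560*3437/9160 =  - 2^2* 7^1* 41^1* 229^ ( - 1 ) * 491^1 = -563668/229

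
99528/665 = 149+443/665 = 149.67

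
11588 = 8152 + 3436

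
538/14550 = 269/7275 = 0.04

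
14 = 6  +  8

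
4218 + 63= 4281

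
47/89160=47/89160 = 0.00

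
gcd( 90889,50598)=937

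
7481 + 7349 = 14830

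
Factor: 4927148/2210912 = 2^ ( - 3)*11^( - 2)*571^(  -  1 )  *1231787^1 = 1231787/552728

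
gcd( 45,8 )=1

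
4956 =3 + 4953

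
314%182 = 132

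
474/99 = 158/33 = 4.79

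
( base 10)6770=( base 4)1221302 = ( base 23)CI8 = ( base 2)1101001110010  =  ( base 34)5T4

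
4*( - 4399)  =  - 17596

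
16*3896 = 62336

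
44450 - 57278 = -12828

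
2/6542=1/3271 =0.00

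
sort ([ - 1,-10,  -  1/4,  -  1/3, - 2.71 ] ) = [ - 10,  -  2.71, - 1, - 1/3, - 1/4] 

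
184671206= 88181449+96489757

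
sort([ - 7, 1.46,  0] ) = [ - 7 , 0, 1.46]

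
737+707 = 1444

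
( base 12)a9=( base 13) 9C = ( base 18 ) 73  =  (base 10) 129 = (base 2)10000001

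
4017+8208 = 12225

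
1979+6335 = 8314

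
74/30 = 37/15  =  2.47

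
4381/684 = 6 + 277/684  =  6.40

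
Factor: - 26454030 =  - 2^1 * 3^1 * 5^1 * 43^1*20507^1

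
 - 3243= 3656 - 6899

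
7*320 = 2240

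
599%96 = 23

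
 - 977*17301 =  - 16903077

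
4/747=4/747 =0.01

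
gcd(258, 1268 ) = 2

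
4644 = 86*54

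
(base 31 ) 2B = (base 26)2l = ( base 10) 73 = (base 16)49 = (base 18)41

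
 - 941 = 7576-8517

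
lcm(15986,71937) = 143874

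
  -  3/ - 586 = 3/586 = 0.01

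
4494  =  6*749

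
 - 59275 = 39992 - 99267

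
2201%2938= 2201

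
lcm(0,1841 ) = 0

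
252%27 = 9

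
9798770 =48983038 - 39184268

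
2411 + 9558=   11969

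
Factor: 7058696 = 2^3 * 229^1 * 3853^1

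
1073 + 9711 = 10784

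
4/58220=1/14555=   0.00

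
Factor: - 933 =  - 3^1 * 311^1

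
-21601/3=-21601/3 = -7200.33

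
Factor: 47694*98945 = 2^1* 3^1*5^1*7^1*11^1*257^1*7949^1 = 4719082830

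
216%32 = 24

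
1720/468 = 3  +  79/117 = 3.68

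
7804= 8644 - 840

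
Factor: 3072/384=2^3 = 8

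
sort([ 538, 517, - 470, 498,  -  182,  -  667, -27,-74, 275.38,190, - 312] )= [ - 667,  -  470, - 312, - 182, - 74, - 27, 190,275.38, 498, 517, 538]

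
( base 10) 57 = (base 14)41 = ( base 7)111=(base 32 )1P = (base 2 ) 111001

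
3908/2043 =1 + 1865/2043 = 1.91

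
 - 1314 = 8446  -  9760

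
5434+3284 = 8718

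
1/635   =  1/635=0.00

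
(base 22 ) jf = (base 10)433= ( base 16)1b1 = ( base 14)22d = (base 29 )er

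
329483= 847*389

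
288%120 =48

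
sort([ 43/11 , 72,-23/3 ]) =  [ - 23/3, 43/11,  72]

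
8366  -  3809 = 4557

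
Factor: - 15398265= - 3^1* 5^1*19^1*97^1*557^1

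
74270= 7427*10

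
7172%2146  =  734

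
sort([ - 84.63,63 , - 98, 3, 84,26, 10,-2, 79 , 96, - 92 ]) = [ - 98, - 92,-84.63,  -  2,  3,10,  26, 63, 79, 84, 96 ] 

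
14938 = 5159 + 9779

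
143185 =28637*5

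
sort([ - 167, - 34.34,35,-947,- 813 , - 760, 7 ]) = [ - 947, - 813,-760, - 167,-34.34 , 7, 35 ]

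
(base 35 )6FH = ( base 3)101211022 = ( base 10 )7892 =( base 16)1ED4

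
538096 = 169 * 3184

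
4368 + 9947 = 14315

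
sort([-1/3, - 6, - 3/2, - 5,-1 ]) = [ - 6, - 5, - 3/2, - 1, - 1/3 ]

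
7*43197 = 302379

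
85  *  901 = 76585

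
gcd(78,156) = 78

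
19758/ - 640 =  - 9879/320 = - 30.87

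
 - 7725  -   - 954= - 6771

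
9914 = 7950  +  1964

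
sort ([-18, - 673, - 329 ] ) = [ -673, - 329, - 18 ]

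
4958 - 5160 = -202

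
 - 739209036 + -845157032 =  - 1584366068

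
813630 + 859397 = 1673027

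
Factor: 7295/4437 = 3^(-2)*5^1*17^(-1 )*29^(-1)*1459^1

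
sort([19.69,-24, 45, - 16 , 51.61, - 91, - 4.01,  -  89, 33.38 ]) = [- 91, - 89, - 24 ,-16, - 4.01, 19.69,33.38, 45, 51.61] 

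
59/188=59/188=0.31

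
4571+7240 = 11811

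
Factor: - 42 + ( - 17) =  - 59 = - 59^1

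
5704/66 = 2852/33 = 86.42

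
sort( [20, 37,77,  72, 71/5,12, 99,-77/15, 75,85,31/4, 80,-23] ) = [-23,-77/15,31/4,  12,71/5,20,  37, 72, 75,  77, 80,  85, 99 ] 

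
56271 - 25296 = 30975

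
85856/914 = 93 + 427/457 = 93.93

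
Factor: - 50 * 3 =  - 2^1*3^1 * 5^2 =- 150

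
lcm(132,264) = 264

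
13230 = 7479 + 5751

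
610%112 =50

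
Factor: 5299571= 101^1*137^1*383^1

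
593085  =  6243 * 95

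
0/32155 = 0=0.00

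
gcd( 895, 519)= 1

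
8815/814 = 8815/814 =10.83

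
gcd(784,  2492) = 28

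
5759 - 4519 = 1240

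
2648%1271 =106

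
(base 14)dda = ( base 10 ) 2740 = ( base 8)5264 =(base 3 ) 10202111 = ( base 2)101010110100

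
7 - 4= 3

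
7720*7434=57390480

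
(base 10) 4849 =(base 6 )34241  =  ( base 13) 2290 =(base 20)C29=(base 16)12f1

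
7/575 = 7/575=0.01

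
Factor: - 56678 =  -2^1*17^1  *  1667^1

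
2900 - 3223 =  - 323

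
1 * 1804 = 1804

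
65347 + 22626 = 87973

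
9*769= 6921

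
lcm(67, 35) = 2345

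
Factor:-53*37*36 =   -  2^2*3^2*37^1* 53^1 =- 70596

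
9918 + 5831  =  15749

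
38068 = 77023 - 38955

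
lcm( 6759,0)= 0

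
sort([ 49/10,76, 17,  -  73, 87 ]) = [  -  73 , 49/10, 17, 76, 87] 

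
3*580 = 1740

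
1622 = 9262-7640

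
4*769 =3076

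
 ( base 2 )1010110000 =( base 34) k8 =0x2b0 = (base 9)844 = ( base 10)688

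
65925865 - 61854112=4071753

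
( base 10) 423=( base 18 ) 159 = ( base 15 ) 1D3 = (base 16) 1a7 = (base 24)hf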